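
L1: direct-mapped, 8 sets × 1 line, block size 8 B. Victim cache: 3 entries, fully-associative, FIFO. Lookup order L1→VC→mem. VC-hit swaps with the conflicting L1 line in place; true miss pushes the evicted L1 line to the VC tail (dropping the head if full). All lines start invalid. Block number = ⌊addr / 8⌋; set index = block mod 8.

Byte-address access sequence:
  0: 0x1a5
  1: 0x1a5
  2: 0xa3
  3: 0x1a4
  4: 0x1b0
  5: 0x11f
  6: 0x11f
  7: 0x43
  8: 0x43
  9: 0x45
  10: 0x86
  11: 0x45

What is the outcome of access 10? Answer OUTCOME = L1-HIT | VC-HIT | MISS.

#0 0x1a5→b52/s4 MISS; vc=[]
#1 0x1a5→b52/s4 L1-HIT; vc=[]
#2 0xa3→b20/s4 MISS; vc=[52]
#3 0x1a4→b52/s4 VC-HIT; vc=[20]
#4 0x1b0→b54/s6 MISS; vc=[20]
#5 0x11f→b35/s3 MISS; vc=[20]
#6 0x11f→b35/s3 L1-HIT; vc=[20]
#7 0x43→b8/s0 MISS; vc=[20]
#8 0x43→b8/s0 L1-HIT; vc=[20]
#9 0x45→b8/s0 L1-HIT; vc=[20]
#10 0x86→b16/s0 MISS; vc=[20,8]
#11 0x45→b8/s0 VC-HIT; vc=[20,16]

OUTCOME = MISS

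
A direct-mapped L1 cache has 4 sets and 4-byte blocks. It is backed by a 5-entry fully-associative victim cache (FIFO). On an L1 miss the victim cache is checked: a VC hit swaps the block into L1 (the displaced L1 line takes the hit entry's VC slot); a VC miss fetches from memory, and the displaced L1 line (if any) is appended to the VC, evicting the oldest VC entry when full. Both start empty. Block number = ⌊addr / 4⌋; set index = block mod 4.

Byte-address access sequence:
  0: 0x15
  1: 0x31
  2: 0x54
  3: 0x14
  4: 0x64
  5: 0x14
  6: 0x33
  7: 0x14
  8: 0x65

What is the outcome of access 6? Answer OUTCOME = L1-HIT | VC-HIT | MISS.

0: 0x15 (blk 5, set 1) → MISS  vc=[]
1: 0x31 (blk 12, set 0) → MISS  vc=[]
2: 0x54 (blk 21, set 1) → MISS  vc=[5]
3: 0x14 (blk 5, set 1) → VC-HIT  vc=[21]
4: 0x64 (blk 25, set 1) → MISS  vc=[21, 5]
5: 0x14 (blk 5, set 1) → VC-HIT  vc=[21, 25]
6: 0x33 (blk 12, set 0) → L1-HIT  vc=[21, 25]
7: 0x14 (blk 5, set 1) → L1-HIT  vc=[21, 25]
8: 0x65 (blk 25, set 1) → VC-HIT  vc=[21, 5]

OUTCOME = L1-HIT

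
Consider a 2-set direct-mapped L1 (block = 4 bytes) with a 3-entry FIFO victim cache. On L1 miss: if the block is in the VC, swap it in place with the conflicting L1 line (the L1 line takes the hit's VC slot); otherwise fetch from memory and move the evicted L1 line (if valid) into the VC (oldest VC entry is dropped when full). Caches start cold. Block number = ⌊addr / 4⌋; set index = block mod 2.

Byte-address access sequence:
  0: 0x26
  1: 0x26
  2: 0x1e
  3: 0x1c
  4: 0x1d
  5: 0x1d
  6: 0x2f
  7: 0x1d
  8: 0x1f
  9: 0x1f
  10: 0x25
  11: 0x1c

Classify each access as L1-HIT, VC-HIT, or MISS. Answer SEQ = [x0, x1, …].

  [0] addr=0x26 blk=9 s=1: MISS | VC []
  [1] addr=0x26 blk=9 s=1: L1-HIT | VC []
  [2] addr=0x1e blk=7 s=1: MISS | VC [9]
  [3] addr=0x1c blk=7 s=1: L1-HIT | VC [9]
  [4] addr=0x1d blk=7 s=1: L1-HIT | VC [9]
  [5] addr=0x1d blk=7 s=1: L1-HIT | VC [9]
  [6] addr=0x2f blk=11 s=1: MISS | VC [9, 7]
  [7] addr=0x1d blk=7 s=1: VC-HIT | VC [9, 11]
  [8] addr=0x1f blk=7 s=1: L1-HIT | VC [9, 11]
  [9] addr=0x1f blk=7 s=1: L1-HIT | VC [9, 11]
  [10] addr=0x25 blk=9 s=1: VC-HIT | VC [7, 11]
  [11] addr=0x1c blk=7 s=1: VC-HIT | VC [9, 11]

SEQ = [MISS, L1-HIT, MISS, L1-HIT, L1-HIT, L1-HIT, MISS, VC-HIT, L1-HIT, L1-HIT, VC-HIT, VC-HIT]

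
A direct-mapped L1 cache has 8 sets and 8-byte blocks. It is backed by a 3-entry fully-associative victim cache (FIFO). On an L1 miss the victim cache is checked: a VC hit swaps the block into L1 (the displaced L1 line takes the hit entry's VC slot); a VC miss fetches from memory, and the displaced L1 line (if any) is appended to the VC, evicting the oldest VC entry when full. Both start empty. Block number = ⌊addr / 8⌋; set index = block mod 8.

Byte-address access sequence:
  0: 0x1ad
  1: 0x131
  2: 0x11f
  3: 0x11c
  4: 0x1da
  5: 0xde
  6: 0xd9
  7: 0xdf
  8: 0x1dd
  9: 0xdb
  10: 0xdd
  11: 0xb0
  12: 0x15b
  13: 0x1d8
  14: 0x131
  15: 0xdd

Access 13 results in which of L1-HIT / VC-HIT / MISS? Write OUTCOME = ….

#0 0x1ad→b53/s5 MISS; vc=[]
#1 0x131→b38/s6 MISS; vc=[]
#2 0x11f→b35/s3 MISS; vc=[]
#3 0x11c→b35/s3 L1-HIT; vc=[]
#4 0x1da→b59/s3 MISS; vc=[35]
#5 0xde→b27/s3 MISS; vc=[35,59]
#6 0xd9→b27/s3 L1-HIT; vc=[35,59]
#7 0xdf→b27/s3 L1-HIT; vc=[35,59]
#8 0x1dd→b59/s3 VC-HIT; vc=[35,27]
#9 0xdb→b27/s3 VC-HIT; vc=[35,59]
#10 0xdd→b27/s3 L1-HIT; vc=[35,59]
#11 0xb0→b22/s6 MISS; vc=[35,59,38]
#12 0x15b→b43/s3 MISS; vc=[59,38,27]
#13 0x1d8→b59/s3 VC-HIT; vc=[43,38,27]
#14 0x131→b38/s6 VC-HIT; vc=[43,22,27]
#15 0xdd→b27/s3 VC-HIT; vc=[43,22,59]

OUTCOME = VC-HIT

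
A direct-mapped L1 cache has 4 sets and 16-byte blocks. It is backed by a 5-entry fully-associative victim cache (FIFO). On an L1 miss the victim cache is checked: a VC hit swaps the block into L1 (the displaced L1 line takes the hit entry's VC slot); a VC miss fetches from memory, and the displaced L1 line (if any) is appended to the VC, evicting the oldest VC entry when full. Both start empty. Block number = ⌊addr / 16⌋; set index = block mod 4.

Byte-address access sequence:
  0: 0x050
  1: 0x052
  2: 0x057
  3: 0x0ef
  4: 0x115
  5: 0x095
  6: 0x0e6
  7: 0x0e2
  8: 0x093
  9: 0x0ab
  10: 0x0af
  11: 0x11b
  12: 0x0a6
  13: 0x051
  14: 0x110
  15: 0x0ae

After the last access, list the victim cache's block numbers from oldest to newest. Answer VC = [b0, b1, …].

VC = [5, 9, 14]

  [0] addr=0x50 blk=5 s=1: MISS | VC []
  [1] addr=0x52 blk=5 s=1: L1-HIT | VC []
  [2] addr=0x57 blk=5 s=1: L1-HIT | VC []
  [3] addr=0xef blk=14 s=2: MISS | VC []
  [4] addr=0x115 blk=17 s=1: MISS | VC [5]
  [5] addr=0x95 blk=9 s=1: MISS | VC [5, 17]
  [6] addr=0xe6 blk=14 s=2: L1-HIT | VC [5, 17]
  [7] addr=0xe2 blk=14 s=2: L1-HIT | VC [5, 17]
  [8] addr=0x93 blk=9 s=1: L1-HIT | VC [5, 17]
  [9] addr=0xab blk=10 s=2: MISS | VC [5, 17, 14]
  [10] addr=0xaf blk=10 s=2: L1-HIT | VC [5, 17, 14]
  [11] addr=0x11b blk=17 s=1: VC-HIT | VC [5, 9, 14]
  [12] addr=0xa6 blk=10 s=2: L1-HIT | VC [5, 9, 14]
  [13] addr=0x51 blk=5 s=1: VC-HIT | VC [17, 9, 14]
  [14] addr=0x110 blk=17 s=1: VC-HIT | VC [5, 9, 14]
  [15] addr=0xae blk=10 s=2: L1-HIT | VC [5, 9, 14]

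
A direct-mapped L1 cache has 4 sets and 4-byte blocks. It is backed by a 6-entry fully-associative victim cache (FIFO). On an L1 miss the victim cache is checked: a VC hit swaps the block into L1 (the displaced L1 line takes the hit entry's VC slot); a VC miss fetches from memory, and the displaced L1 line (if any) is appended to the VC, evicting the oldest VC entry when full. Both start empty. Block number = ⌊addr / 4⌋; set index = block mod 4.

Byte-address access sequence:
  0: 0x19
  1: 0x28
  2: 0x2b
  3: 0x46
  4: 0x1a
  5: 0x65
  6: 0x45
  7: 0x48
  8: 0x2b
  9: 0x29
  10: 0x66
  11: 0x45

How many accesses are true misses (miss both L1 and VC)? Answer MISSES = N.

MISSES = 5

0: 0x19 (blk 6, set 2) → MISS  vc=[]
1: 0x28 (blk 10, set 2) → MISS  vc=[6]
2: 0x2b (blk 10, set 2) → L1-HIT  vc=[6]
3: 0x46 (blk 17, set 1) → MISS  vc=[6]
4: 0x1a (blk 6, set 2) → VC-HIT  vc=[10]
5: 0x65 (blk 25, set 1) → MISS  vc=[10, 17]
6: 0x45 (blk 17, set 1) → VC-HIT  vc=[10, 25]
7: 0x48 (blk 18, set 2) → MISS  vc=[10, 25, 6]
8: 0x2b (blk 10, set 2) → VC-HIT  vc=[18, 25, 6]
9: 0x29 (blk 10, set 2) → L1-HIT  vc=[18, 25, 6]
10: 0x66 (blk 25, set 1) → VC-HIT  vc=[18, 17, 6]
11: 0x45 (blk 17, set 1) → VC-HIT  vc=[18, 25, 6]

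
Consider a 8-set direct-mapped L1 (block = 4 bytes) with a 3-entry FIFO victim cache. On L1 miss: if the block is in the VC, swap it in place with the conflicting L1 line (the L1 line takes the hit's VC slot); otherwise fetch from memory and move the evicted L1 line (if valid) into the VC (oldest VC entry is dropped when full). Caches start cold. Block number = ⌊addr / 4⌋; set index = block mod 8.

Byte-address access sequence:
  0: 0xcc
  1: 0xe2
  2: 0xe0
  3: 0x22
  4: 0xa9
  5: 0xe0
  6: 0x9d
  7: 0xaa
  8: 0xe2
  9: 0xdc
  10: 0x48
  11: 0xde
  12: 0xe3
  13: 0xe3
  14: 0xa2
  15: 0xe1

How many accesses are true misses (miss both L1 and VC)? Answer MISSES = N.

#0 0xcc→b51/s3 MISS; vc=[]
#1 0xe2→b56/s0 MISS; vc=[]
#2 0xe0→b56/s0 L1-HIT; vc=[]
#3 0x22→b8/s0 MISS; vc=[56]
#4 0xa9→b42/s2 MISS; vc=[56]
#5 0xe0→b56/s0 VC-HIT; vc=[8]
#6 0x9d→b39/s7 MISS; vc=[8]
#7 0xaa→b42/s2 L1-HIT; vc=[8]
#8 0xe2→b56/s0 L1-HIT; vc=[8]
#9 0xdc→b55/s7 MISS; vc=[8,39]
#10 0x48→b18/s2 MISS; vc=[8,39,42]
#11 0xde→b55/s7 L1-HIT; vc=[8,39,42]
#12 0xe3→b56/s0 L1-HIT; vc=[8,39,42]
#13 0xe3→b56/s0 L1-HIT; vc=[8,39,42]
#14 0xa2→b40/s0 MISS; vc=[39,42,56]
#15 0xe1→b56/s0 VC-HIT; vc=[39,42,40]

MISSES = 8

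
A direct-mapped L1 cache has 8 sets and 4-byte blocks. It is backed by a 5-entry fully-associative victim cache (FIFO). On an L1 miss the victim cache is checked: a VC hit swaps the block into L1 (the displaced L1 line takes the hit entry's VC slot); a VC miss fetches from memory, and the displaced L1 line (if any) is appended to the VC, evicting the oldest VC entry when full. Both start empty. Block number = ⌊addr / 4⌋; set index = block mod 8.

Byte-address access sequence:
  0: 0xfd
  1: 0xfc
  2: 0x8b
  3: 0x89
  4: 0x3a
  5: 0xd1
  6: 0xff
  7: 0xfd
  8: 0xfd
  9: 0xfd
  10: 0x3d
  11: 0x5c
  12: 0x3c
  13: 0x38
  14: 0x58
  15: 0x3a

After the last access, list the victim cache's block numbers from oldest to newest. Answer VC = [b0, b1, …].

0: 0xfd (blk 63, set 7) → MISS  vc=[]
1: 0xfc (blk 63, set 7) → L1-HIT  vc=[]
2: 0x8b (blk 34, set 2) → MISS  vc=[]
3: 0x89 (blk 34, set 2) → L1-HIT  vc=[]
4: 0x3a (blk 14, set 6) → MISS  vc=[]
5: 0xd1 (blk 52, set 4) → MISS  vc=[]
6: 0xff (blk 63, set 7) → L1-HIT  vc=[]
7: 0xfd (blk 63, set 7) → L1-HIT  vc=[]
8: 0xfd (blk 63, set 7) → L1-HIT  vc=[]
9: 0xfd (blk 63, set 7) → L1-HIT  vc=[]
10: 0x3d (blk 15, set 7) → MISS  vc=[63]
11: 0x5c (blk 23, set 7) → MISS  vc=[63, 15]
12: 0x3c (blk 15, set 7) → VC-HIT  vc=[63, 23]
13: 0x38 (blk 14, set 6) → L1-HIT  vc=[63, 23]
14: 0x58 (blk 22, set 6) → MISS  vc=[63, 23, 14]
15: 0x3a (blk 14, set 6) → VC-HIT  vc=[63, 23, 22]

VC = [63, 23, 22]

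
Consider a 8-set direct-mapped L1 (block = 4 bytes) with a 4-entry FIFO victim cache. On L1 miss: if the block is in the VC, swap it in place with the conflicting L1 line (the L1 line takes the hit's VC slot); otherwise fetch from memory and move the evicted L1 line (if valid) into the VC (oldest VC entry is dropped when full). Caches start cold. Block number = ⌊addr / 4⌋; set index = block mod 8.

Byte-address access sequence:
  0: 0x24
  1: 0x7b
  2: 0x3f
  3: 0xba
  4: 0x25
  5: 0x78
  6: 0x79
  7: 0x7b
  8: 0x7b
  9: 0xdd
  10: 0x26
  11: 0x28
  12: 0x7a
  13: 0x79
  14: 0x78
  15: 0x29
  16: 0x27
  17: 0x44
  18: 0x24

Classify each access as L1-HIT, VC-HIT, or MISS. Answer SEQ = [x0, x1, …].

SEQ = [MISS, MISS, MISS, MISS, L1-HIT, VC-HIT, L1-HIT, L1-HIT, L1-HIT, MISS, L1-HIT, MISS, L1-HIT, L1-HIT, L1-HIT, L1-HIT, L1-HIT, MISS, VC-HIT]

#0 0x24→b9/s1 MISS; vc=[]
#1 0x7b→b30/s6 MISS; vc=[]
#2 0x3f→b15/s7 MISS; vc=[]
#3 0xba→b46/s6 MISS; vc=[30]
#4 0x25→b9/s1 L1-HIT; vc=[30]
#5 0x78→b30/s6 VC-HIT; vc=[46]
#6 0x79→b30/s6 L1-HIT; vc=[46]
#7 0x7b→b30/s6 L1-HIT; vc=[46]
#8 0x7b→b30/s6 L1-HIT; vc=[46]
#9 0xdd→b55/s7 MISS; vc=[46,15]
#10 0x26→b9/s1 L1-HIT; vc=[46,15]
#11 0x28→b10/s2 MISS; vc=[46,15]
#12 0x7a→b30/s6 L1-HIT; vc=[46,15]
#13 0x79→b30/s6 L1-HIT; vc=[46,15]
#14 0x78→b30/s6 L1-HIT; vc=[46,15]
#15 0x29→b10/s2 L1-HIT; vc=[46,15]
#16 0x27→b9/s1 L1-HIT; vc=[46,15]
#17 0x44→b17/s1 MISS; vc=[46,15,9]
#18 0x24→b9/s1 VC-HIT; vc=[46,15,17]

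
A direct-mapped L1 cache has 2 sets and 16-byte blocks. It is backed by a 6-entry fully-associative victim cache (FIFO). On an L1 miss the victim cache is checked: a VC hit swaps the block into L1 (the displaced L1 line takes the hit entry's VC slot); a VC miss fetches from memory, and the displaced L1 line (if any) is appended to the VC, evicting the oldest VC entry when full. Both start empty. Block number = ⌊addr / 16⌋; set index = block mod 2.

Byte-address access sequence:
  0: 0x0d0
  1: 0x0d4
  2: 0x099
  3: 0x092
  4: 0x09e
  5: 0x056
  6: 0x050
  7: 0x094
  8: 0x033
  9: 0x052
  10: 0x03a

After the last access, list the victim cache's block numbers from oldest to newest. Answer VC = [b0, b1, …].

VC = [13, 5, 9]

#0 0xd0→b13/s1 MISS; vc=[]
#1 0xd4→b13/s1 L1-HIT; vc=[]
#2 0x99→b9/s1 MISS; vc=[13]
#3 0x92→b9/s1 L1-HIT; vc=[13]
#4 0x9e→b9/s1 L1-HIT; vc=[13]
#5 0x56→b5/s1 MISS; vc=[13,9]
#6 0x50→b5/s1 L1-HIT; vc=[13,9]
#7 0x94→b9/s1 VC-HIT; vc=[13,5]
#8 0x33→b3/s1 MISS; vc=[13,5,9]
#9 0x52→b5/s1 VC-HIT; vc=[13,3,9]
#10 0x3a→b3/s1 VC-HIT; vc=[13,5,9]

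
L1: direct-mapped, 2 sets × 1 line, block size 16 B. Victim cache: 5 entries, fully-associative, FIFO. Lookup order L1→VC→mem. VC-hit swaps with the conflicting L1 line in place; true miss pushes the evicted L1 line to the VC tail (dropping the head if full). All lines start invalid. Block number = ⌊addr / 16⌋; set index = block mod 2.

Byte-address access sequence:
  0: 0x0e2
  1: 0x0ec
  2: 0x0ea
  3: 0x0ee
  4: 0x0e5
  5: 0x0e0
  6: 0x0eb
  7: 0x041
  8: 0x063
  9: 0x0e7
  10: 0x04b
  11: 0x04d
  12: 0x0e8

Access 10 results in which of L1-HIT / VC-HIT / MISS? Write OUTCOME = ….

OUTCOME = VC-HIT

0: 0xe2 (blk 14, set 0) → MISS  vc=[]
1: 0xec (blk 14, set 0) → L1-HIT  vc=[]
2: 0xea (blk 14, set 0) → L1-HIT  vc=[]
3: 0xee (blk 14, set 0) → L1-HIT  vc=[]
4: 0xe5 (blk 14, set 0) → L1-HIT  vc=[]
5: 0xe0 (blk 14, set 0) → L1-HIT  vc=[]
6: 0xeb (blk 14, set 0) → L1-HIT  vc=[]
7: 0x41 (blk 4, set 0) → MISS  vc=[14]
8: 0x63 (blk 6, set 0) → MISS  vc=[14, 4]
9: 0xe7 (blk 14, set 0) → VC-HIT  vc=[6, 4]
10: 0x4b (blk 4, set 0) → VC-HIT  vc=[6, 14]
11: 0x4d (blk 4, set 0) → L1-HIT  vc=[6, 14]
12: 0xe8 (blk 14, set 0) → VC-HIT  vc=[6, 4]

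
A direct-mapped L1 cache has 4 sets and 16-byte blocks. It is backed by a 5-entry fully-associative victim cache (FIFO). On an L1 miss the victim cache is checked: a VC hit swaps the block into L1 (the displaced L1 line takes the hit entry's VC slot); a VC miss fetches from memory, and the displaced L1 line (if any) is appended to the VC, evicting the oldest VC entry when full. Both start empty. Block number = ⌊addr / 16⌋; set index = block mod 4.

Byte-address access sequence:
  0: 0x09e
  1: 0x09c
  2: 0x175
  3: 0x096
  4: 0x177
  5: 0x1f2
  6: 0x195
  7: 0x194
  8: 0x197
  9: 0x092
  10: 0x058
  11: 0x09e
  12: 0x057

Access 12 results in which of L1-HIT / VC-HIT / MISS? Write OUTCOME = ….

OUTCOME = VC-HIT

0: 0x9e (blk 9, set 1) → MISS  vc=[]
1: 0x9c (blk 9, set 1) → L1-HIT  vc=[]
2: 0x175 (blk 23, set 3) → MISS  vc=[]
3: 0x96 (blk 9, set 1) → L1-HIT  vc=[]
4: 0x177 (blk 23, set 3) → L1-HIT  vc=[]
5: 0x1f2 (blk 31, set 3) → MISS  vc=[23]
6: 0x195 (blk 25, set 1) → MISS  vc=[23, 9]
7: 0x194 (blk 25, set 1) → L1-HIT  vc=[23, 9]
8: 0x197 (blk 25, set 1) → L1-HIT  vc=[23, 9]
9: 0x92 (blk 9, set 1) → VC-HIT  vc=[23, 25]
10: 0x58 (blk 5, set 1) → MISS  vc=[23, 25, 9]
11: 0x9e (blk 9, set 1) → VC-HIT  vc=[23, 25, 5]
12: 0x57 (blk 5, set 1) → VC-HIT  vc=[23, 25, 9]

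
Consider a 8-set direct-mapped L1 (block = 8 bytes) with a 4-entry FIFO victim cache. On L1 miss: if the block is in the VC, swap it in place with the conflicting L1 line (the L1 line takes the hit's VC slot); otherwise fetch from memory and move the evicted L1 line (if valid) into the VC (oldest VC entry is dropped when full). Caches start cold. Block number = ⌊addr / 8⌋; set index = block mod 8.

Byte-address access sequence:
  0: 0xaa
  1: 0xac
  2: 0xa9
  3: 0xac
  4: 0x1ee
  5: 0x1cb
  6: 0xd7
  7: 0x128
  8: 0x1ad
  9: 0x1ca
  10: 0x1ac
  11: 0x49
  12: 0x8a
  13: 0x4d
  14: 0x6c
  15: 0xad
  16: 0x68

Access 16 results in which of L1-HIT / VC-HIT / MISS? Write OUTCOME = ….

  [0] addr=0xaa blk=21 s=5: MISS | VC []
  [1] addr=0xac blk=21 s=5: L1-HIT | VC []
  [2] addr=0xa9 blk=21 s=5: L1-HIT | VC []
  [3] addr=0xac blk=21 s=5: L1-HIT | VC []
  [4] addr=0x1ee blk=61 s=5: MISS | VC [21]
  [5] addr=0x1cb blk=57 s=1: MISS | VC [21]
  [6] addr=0xd7 blk=26 s=2: MISS | VC [21]
  [7] addr=0x128 blk=37 s=5: MISS | VC [21, 61]
  [8] addr=0x1ad blk=53 s=5: MISS | VC [21, 61, 37]
  [9] addr=0x1ca blk=57 s=1: L1-HIT | VC [21, 61, 37]
  [10] addr=0x1ac blk=53 s=5: L1-HIT | VC [21, 61, 37]
  [11] addr=0x49 blk=9 s=1: MISS | VC [21, 61, 37, 57]
  [12] addr=0x8a blk=17 s=1: MISS | VC [61, 37, 57, 9]
  [13] addr=0x4d blk=9 s=1: VC-HIT | VC [61, 37, 57, 17]
  [14] addr=0x6c blk=13 s=5: MISS | VC [37, 57, 17, 53]
  [15] addr=0xad blk=21 s=5: MISS | VC [57, 17, 53, 13]
  [16] addr=0x68 blk=13 s=5: VC-HIT | VC [57, 17, 53, 21]

OUTCOME = VC-HIT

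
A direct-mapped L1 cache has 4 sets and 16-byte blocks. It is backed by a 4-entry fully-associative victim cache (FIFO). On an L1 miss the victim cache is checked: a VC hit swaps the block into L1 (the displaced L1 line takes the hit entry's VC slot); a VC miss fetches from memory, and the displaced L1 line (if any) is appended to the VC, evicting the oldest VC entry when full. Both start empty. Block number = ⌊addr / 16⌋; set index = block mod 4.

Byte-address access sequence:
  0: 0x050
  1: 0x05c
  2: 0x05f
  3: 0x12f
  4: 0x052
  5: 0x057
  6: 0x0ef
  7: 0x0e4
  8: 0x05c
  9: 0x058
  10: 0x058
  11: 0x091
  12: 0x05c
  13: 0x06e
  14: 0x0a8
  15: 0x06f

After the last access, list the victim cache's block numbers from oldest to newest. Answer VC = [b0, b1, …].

VC = [18, 9, 14, 10]

0: 0x50 (blk 5, set 1) → MISS  vc=[]
1: 0x5c (blk 5, set 1) → L1-HIT  vc=[]
2: 0x5f (blk 5, set 1) → L1-HIT  vc=[]
3: 0x12f (blk 18, set 2) → MISS  vc=[]
4: 0x52 (blk 5, set 1) → L1-HIT  vc=[]
5: 0x57 (blk 5, set 1) → L1-HIT  vc=[]
6: 0xef (blk 14, set 2) → MISS  vc=[18]
7: 0xe4 (blk 14, set 2) → L1-HIT  vc=[18]
8: 0x5c (blk 5, set 1) → L1-HIT  vc=[18]
9: 0x58 (blk 5, set 1) → L1-HIT  vc=[18]
10: 0x58 (blk 5, set 1) → L1-HIT  vc=[18]
11: 0x91 (blk 9, set 1) → MISS  vc=[18, 5]
12: 0x5c (blk 5, set 1) → VC-HIT  vc=[18, 9]
13: 0x6e (blk 6, set 2) → MISS  vc=[18, 9, 14]
14: 0xa8 (blk 10, set 2) → MISS  vc=[18, 9, 14, 6]
15: 0x6f (blk 6, set 2) → VC-HIT  vc=[18, 9, 14, 10]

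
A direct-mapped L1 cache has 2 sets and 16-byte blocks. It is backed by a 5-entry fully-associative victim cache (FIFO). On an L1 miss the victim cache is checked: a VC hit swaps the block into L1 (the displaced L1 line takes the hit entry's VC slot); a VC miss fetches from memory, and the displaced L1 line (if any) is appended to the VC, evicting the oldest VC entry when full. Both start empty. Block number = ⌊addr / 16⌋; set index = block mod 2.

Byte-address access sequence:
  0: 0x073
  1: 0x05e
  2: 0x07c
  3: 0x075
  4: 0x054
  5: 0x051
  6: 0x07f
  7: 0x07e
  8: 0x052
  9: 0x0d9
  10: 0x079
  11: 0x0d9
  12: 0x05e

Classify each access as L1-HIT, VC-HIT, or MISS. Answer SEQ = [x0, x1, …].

SEQ = [MISS, MISS, VC-HIT, L1-HIT, VC-HIT, L1-HIT, VC-HIT, L1-HIT, VC-HIT, MISS, VC-HIT, VC-HIT, VC-HIT]

#0 0x73→b7/s1 MISS; vc=[]
#1 0x5e→b5/s1 MISS; vc=[7]
#2 0x7c→b7/s1 VC-HIT; vc=[5]
#3 0x75→b7/s1 L1-HIT; vc=[5]
#4 0x54→b5/s1 VC-HIT; vc=[7]
#5 0x51→b5/s1 L1-HIT; vc=[7]
#6 0x7f→b7/s1 VC-HIT; vc=[5]
#7 0x7e→b7/s1 L1-HIT; vc=[5]
#8 0x52→b5/s1 VC-HIT; vc=[7]
#9 0xd9→b13/s1 MISS; vc=[7,5]
#10 0x79→b7/s1 VC-HIT; vc=[13,5]
#11 0xd9→b13/s1 VC-HIT; vc=[7,5]
#12 0x5e→b5/s1 VC-HIT; vc=[7,13]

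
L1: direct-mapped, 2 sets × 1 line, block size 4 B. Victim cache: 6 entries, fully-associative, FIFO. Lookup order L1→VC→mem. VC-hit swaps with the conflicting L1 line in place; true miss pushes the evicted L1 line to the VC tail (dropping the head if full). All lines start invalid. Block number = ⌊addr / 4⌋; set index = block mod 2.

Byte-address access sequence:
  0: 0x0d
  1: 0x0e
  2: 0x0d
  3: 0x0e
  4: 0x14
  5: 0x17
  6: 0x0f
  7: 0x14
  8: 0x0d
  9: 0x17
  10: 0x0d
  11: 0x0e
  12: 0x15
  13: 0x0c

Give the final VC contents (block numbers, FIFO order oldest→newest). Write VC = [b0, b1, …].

0: 0xd (blk 3, set 1) → MISS  vc=[]
1: 0xe (blk 3, set 1) → L1-HIT  vc=[]
2: 0xd (blk 3, set 1) → L1-HIT  vc=[]
3: 0xe (blk 3, set 1) → L1-HIT  vc=[]
4: 0x14 (blk 5, set 1) → MISS  vc=[3]
5: 0x17 (blk 5, set 1) → L1-HIT  vc=[3]
6: 0xf (blk 3, set 1) → VC-HIT  vc=[5]
7: 0x14 (blk 5, set 1) → VC-HIT  vc=[3]
8: 0xd (blk 3, set 1) → VC-HIT  vc=[5]
9: 0x17 (blk 5, set 1) → VC-HIT  vc=[3]
10: 0xd (blk 3, set 1) → VC-HIT  vc=[5]
11: 0xe (blk 3, set 1) → L1-HIT  vc=[5]
12: 0x15 (blk 5, set 1) → VC-HIT  vc=[3]
13: 0xc (blk 3, set 1) → VC-HIT  vc=[5]

VC = [5]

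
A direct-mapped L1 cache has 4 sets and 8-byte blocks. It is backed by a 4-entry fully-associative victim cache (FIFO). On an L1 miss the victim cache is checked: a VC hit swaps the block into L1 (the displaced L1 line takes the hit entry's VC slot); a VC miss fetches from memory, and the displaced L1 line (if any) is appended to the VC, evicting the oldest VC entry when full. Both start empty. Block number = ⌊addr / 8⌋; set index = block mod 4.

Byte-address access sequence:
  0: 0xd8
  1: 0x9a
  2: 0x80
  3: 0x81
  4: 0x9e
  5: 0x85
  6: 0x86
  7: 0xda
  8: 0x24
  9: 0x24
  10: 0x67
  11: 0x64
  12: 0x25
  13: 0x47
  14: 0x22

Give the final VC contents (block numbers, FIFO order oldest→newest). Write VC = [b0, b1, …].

VC = [19, 16, 12, 8]

#0 0xd8→b27/s3 MISS; vc=[]
#1 0x9a→b19/s3 MISS; vc=[27]
#2 0x80→b16/s0 MISS; vc=[27]
#3 0x81→b16/s0 L1-HIT; vc=[27]
#4 0x9e→b19/s3 L1-HIT; vc=[27]
#5 0x85→b16/s0 L1-HIT; vc=[27]
#6 0x86→b16/s0 L1-HIT; vc=[27]
#7 0xda→b27/s3 VC-HIT; vc=[19]
#8 0x24→b4/s0 MISS; vc=[19,16]
#9 0x24→b4/s0 L1-HIT; vc=[19,16]
#10 0x67→b12/s0 MISS; vc=[19,16,4]
#11 0x64→b12/s0 L1-HIT; vc=[19,16,4]
#12 0x25→b4/s0 VC-HIT; vc=[19,16,12]
#13 0x47→b8/s0 MISS; vc=[19,16,12,4]
#14 0x22→b4/s0 VC-HIT; vc=[19,16,12,8]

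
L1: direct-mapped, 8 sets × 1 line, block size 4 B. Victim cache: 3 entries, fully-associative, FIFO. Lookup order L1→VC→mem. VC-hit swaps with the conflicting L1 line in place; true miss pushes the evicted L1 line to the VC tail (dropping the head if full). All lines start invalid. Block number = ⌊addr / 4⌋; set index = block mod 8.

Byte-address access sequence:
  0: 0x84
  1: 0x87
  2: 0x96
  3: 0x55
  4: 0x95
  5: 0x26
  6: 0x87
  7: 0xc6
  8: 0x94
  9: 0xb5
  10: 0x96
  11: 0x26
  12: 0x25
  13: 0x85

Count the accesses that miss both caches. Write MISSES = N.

0: 0x84 (blk 33, set 1) → MISS  vc=[]
1: 0x87 (blk 33, set 1) → L1-HIT  vc=[]
2: 0x96 (blk 37, set 5) → MISS  vc=[]
3: 0x55 (blk 21, set 5) → MISS  vc=[37]
4: 0x95 (blk 37, set 5) → VC-HIT  vc=[21]
5: 0x26 (blk 9, set 1) → MISS  vc=[21, 33]
6: 0x87 (blk 33, set 1) → VC-HIT  vc=[21, 9]
7: 0xc6 (blk 49, set 1) → MISS  vc=[21, 9, 33]
8: 0x94 (blk 37, set 5) → L1-HIT  vc=[21, 9, 33]
9: 0xb5 (blk 45, set 5) → MISS  vc=[9, 33, 37]
10: 0x96 (blk 37, set 5) → VC-HIT  vc=[9, 33, 45]
11: 0x26 (blk 9, set 1) → VC-HIT  vc=[49, 33, 45]
12: 0x25 (blk 9, set 1) → L1-HIT  vc=[49, 33, 45]
13: 0x85 (blk 33, set 1) → VC-HIT  vc=[49, 9, 45]

MISSES = 6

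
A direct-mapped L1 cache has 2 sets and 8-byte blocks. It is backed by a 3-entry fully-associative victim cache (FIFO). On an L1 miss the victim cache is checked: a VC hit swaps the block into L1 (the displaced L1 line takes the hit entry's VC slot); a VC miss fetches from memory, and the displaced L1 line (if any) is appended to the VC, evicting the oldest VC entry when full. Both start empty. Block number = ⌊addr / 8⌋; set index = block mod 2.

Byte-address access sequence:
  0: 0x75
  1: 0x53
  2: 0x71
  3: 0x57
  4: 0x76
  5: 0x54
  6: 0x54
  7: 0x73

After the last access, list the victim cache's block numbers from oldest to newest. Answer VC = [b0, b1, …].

VC = [10]

  [0] addr=0x75 blk=14 s=0: MISS | VC []
  [1] addr=0x53 blk=10 s=0: MISS | VC [14]
  [2] addr=0x71 blk=14 s=0: VC-HIT | VC [10]
  [3] addr=0x57 blk=10 s=0: VC-HIT | VC [14]
  [4] addr=0x76 blk=14 s=0: VC-HIT | VC [10]
  [5] addr=0x54 blk=10 s=0: VC-HIT | VC [14]
  [6] addr=0x54 blk=10 s=0: L1-HIT | VC [14]
  [7] addr=0x73 blk=14 s=0: VC-HIT | VC [10]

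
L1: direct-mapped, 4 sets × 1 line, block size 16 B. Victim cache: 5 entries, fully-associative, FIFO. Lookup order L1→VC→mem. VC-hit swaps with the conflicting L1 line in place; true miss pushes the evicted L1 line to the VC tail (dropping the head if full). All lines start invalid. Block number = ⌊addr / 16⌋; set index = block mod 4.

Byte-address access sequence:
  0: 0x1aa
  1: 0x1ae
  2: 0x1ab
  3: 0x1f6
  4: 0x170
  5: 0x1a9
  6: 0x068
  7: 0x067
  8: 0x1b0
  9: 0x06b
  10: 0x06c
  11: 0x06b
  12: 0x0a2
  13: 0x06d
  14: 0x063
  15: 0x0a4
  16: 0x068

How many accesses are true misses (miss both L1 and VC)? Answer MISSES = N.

MISSES = 6

  [0] addr=0x1aa blk=26 s=2: MISS | VC []
  [1] addr=0x1ae blk=26 s=2: L1-HIT | VC []
  [2] addr=0x1ab blk=26 s=2: L1-HIT | VC []
  [3] addr=0x1f6 blk=31 s=3: MISS | VC []
  [4] addr=0x170 blk=23 s=3: MISS | VC [31]
  [5] addr=0x1a9 blk=26 s=2: L1-HIT | VC [31]
  [6] addr=0x68 blk=6 s=2: MISS | VC [31, 26]
  [7] addr=0x67 blk=6 s=2: L1-HIT | VC [31, 26]
  [8] addr=0x1b0 blk=27 s=3: MISS | VC [31, 26, 23]
  [9] addr=0x6b blk=6 s=2: L1-HIT | VC [31, 26, 23]
  [10] addr=0x6c blk=6 s=2: L1-HIT | VC [31, 26, 23]
  [11] addr=0x6b blk=6 s=2: L1-HIT | VC [31, 26, 23]
  [12] addr=0xa2 blk=10 s=2: MISS | VC [31, 26, 23, 6]
  [13] addr=0x6d blk=6 s=2: VC-HIT | VC [31, 26, 23, 10]
  [14] addr=0x63 blk=6 s=2: L1-HIT | VC [31, 26, 23, 10]
  [15] addr=0xa4 blk=10 s=2: VC-HIT | VC [31, 26, 23, 6]
  [16] addr=0x68 blk=6 s=2: VC-HIT | VC [31, 26, 23, 10]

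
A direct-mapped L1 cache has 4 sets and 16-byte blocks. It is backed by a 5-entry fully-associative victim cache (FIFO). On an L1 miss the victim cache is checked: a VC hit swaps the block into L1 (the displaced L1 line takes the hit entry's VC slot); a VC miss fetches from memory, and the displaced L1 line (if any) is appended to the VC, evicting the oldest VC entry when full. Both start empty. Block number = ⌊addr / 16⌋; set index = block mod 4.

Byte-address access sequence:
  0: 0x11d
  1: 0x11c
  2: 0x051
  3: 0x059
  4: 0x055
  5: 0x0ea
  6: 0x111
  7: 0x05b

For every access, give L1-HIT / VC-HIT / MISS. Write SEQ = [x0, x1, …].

0: 0x11d (blk 17, set 1) → MISS  vc=[]
1: 0x11c (blk 17, set 1) → L1-HIT  vc=[]
2: 0x51 (blk 5, set 1) → MISS  vc=[17]
3: 0x59 (blk 5, set 1) → L1-HIT  vc=[17]
4: 0x55 (blk 5, set 1) → L1-HIT  vc=[17]
5: 0xea (blk 14, set 2) → MISS  vc=[17]
6: 0x111 (blk 17, set 1) → VC-HIT  vc=[5]
7: 0x5b (blk 5, set 1) → VC-HIT  vc=[17]

SEQ = [MISS, L1-HIT, MISS, L1-HIT, L1-HIT, MISS, VC-HIT, VC-HIT]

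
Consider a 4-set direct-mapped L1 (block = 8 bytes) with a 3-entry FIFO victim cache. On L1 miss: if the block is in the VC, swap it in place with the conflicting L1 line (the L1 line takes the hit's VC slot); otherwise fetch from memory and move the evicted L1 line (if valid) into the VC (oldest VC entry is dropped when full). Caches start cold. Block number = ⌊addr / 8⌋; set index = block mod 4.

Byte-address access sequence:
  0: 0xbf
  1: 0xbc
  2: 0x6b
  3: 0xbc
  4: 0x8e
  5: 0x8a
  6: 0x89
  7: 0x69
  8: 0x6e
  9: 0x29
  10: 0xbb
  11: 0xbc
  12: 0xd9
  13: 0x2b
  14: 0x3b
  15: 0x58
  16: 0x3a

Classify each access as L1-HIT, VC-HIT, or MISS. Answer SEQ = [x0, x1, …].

#0 0xbf→b23/s3 MISS; vc=[]
#1 0xbc→b23/s3 L1-HIT; vc=[]
#2 0x6b→b13/s1 MISS; vc=[]
#3 0xbc→b23/s3 L1-HIT; vc=[]
#4 0x8e→b17/s1 MISS; vc=[13]
#5 0x8a→b17/s1 L1-HIT; vc=[13]
#6 0x89→b17/s1 L1-HIT; vc=[13]
#7 0x69→b13/s1 VC-HIT; vc=[17]
#8 0x6e→b13/s1 L1-HIT; vc=[17]
#9 0x29→b5/s1 MISS; vc=[17,13]
#10 0xbb→b23/s3 L1-HIT; vc=[17,13]
#11 0xbc→b23/s3 L1-HIT; vc=[17,13]
#12 0xd9→b27/s3 MISS; vc=[17,13,23]
#13 0x2b→b5/s1 L1-HIT; vc=[17,13,23]
#14 0x3b→b7/s3 MISS; vc=[13,23,27]
#15 0x58→b11/s3 MISS; vc=[23,27,7]
#16 0x3a→b7/s3 VC-HIT; vc=[23,27,11]

SEQ = [MISS, L1-HIT, MISS, L1-HIT, MISS, L1-HIT, L1-HIT, VC-HIT, L1-HIT, MISS, L1-HIT, L1-HIT, MISS, L1-HIT, MISS, MISS, VC-HIT]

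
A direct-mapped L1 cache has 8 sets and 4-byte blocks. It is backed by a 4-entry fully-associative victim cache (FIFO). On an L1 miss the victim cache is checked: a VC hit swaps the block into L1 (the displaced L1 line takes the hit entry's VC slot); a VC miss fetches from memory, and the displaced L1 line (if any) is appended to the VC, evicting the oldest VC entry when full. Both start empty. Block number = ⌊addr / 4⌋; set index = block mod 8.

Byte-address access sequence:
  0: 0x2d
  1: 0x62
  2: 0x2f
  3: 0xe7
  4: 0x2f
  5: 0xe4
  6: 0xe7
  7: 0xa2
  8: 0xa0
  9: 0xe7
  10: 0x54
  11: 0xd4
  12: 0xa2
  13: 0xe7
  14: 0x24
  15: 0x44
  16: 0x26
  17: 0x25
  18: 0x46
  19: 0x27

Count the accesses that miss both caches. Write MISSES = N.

  [0] addr=0x2d blk=11 s=3: MISS | VC []
  [1] addr=0x62 blk=24 s=0: MISS | VC []
  [2] addr=0x2f blk=11 s=3: L1-HIT | VC []
  [3] addr=0xe7 blk=57 s=1: MISS | VC []
  [4] addr=0x2f blk=11 s=3: L1-HIT | VC []
  [5] addr=0xe4 blk=57 s=1: L1-HIT | VC []
  [6] addr=0xe7 blk=57 s=1: L1-HIT | VC []
  [7] addr=0xa2 blk=40 s=0: MISS | VC [24]
  [8] addr=0xa0 blk=40 s=0: L1-HIT | VC [24]
  [9] addr=0xe7 blk=57 s=1: L1-HIT | VC [24]
  [10] addr=0x54 blk=21 s=5: MISS | VC [24]
  [11] addr=0xd4 blk=53 s=5: MISS | VC [24, 21]
  [12] addr=0xa2 blk=40 s=0: L1-HIT | VC [24, 21]
  [13] addr=0xe7 blk=57 s=1: L1-HIT | VC [24, 21]
  [14] addr=0x24 blk=9 s=1: MISS | VC [24, 21, 57]
  [15] addr=0x44 blk=17 s=1: MISS | VC [24, 21, 57, 9]
  [16] addr=0x26 blk=9 s=1: VC-HIT | VC [24, 21, 57, 17]
  [17] addr=0x25 blk=9 s=1: L1-HIT | VC [24, 21, 57, 17]
  [18] addr=0x46 blk=17 s=1: VC-HIT | VC [24, 21, 57, 9]
  [19] addr=0x27 blk=9 s=1: VC-HIT | VC [24, 21, 57, 17]

MISSES = 8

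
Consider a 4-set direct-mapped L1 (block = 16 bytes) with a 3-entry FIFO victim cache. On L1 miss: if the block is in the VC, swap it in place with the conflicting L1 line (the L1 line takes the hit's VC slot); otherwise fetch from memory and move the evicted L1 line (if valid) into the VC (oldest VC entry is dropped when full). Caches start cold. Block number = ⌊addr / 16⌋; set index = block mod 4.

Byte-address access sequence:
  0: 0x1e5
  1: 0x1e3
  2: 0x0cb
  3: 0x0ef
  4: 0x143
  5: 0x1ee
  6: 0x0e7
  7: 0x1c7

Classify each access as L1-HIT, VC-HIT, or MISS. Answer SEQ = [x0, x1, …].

0: 0x1e5 (blk 30, set 2) → MISS  vc=[]
1: 0x1e3 (blk 30, set 2) → L1-HIT  vc=[]
2: 0xcb (blk 12, set 0) → MISS  vc=[]
3: 0xef (blk 14, set 2) → MISS  vc=[30]
4: 0x143 (blk 20, set 0) → MISS  vc=[30, 12]
5: 0x1ee (blk 30, set 2) → VC-HIT  vc=[14, 12]
6: 0xe7 (blk 14, set 2) → VC-HIT  vc=[30, 12]
7: 0x1c7 (blk 28, set 0) → MISS  vc=[30, 12, 20]

SEQ = [MISS, L1-HIT, MISS, MISS, MISS, VC-HIT, VC-HIT, MISS]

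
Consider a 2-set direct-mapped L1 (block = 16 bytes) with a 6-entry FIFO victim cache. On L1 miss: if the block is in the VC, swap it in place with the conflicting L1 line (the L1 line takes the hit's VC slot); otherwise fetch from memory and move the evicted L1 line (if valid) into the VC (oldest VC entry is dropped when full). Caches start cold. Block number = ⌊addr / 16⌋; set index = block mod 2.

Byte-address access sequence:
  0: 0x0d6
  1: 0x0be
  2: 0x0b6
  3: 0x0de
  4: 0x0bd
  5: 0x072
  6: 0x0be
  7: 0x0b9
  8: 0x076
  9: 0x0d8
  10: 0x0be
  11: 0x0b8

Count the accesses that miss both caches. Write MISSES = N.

#0 0xd6→b13/s1 MISS; vc=[]
#1 0xbe→b11/s1 MISS; vc=[13]
#2 0xb6→b11/s1 L1-HIT; vc=[13]
#3 0xde→b13/s1 VC-HIT; vc=[11]
#4 0xbd→b11/s1 VC-HIT; vc=[13]
#5 0x72→b7/s1 MISS; vc=[13,11]
#6 0xbe→b11/s1 VC-HIT; vc=[13,7]
#7 0xb9→b11/s1 L1-HIT; vc=[13,7]
#8 0x76→b7/s1 VC-HIT; vc=[13,11]
#9 0xd8→b13/s1 VC-HIT; vc=[7,11]
#10 0xbe→b11/s1 VC-HIT; vc=[7,13]
#11 0xb8→b11/s1 L1-HIT; vc=[7,13]

MISSES = 3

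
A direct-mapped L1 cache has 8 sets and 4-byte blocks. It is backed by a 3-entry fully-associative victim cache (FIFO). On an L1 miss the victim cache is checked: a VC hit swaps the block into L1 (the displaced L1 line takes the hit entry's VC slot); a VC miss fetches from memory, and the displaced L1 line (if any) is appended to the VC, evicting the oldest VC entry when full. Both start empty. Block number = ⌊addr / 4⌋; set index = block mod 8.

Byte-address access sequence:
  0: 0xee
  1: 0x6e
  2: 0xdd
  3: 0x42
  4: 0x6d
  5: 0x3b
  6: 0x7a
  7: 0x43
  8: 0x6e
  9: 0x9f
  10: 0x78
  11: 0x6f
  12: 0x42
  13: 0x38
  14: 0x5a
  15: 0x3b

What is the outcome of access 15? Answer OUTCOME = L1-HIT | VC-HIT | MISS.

  [0] addr=0xee blk=59 s=3: MISS | VC []
  [1] addr=0x6e blk=27 s=3: MISS | VC [59]
  [2] addr=0xdd blk=55 s=7: MISS | VC [59]
  [3] addr=0x42 blk=16 s=0: MISS | VC [59]
  [4] addr=0x6d blk=27 s=3: L1-HIT | VC [59]
  [5] addr=0x3b blk=14 s=6: MISS | VC [59]
  [6] addr=0x7a blk=30 s=6: MISS | VC [59, 14]
  [7] addr=0x43 blk=16 s=0: L1-HIT | VC [59, 14]
  [8] addr=0x6e blk=27 s=3: L1-HIT | VC [59, 14]
  [9] addr=0x9f blk=39 s=7: MISS | VC [59, 14, 55]
  [10] addr=0x78 blk=30 s=6: L1-HIT | VC [59, 14, 55]
  [11] addr=0x6f blk=27 s=3: L1-HIT | VC [59, 14, 55]
  [12] addr=0x42 blk=16 s=0: L1-HIT | VC [59, 14, 55]
  [13] addr=0x38 blk=14 s=6: VC-HIT | VC [59, 30, 55]
  [14] addr=0x5a blk=22 s=6: MISS | VC [30, 55, 14]
  [15] addr=0x3b blk=14 s=6: VC-HIT | VC [30, 55, 22]

OUTCOME = VC-HIT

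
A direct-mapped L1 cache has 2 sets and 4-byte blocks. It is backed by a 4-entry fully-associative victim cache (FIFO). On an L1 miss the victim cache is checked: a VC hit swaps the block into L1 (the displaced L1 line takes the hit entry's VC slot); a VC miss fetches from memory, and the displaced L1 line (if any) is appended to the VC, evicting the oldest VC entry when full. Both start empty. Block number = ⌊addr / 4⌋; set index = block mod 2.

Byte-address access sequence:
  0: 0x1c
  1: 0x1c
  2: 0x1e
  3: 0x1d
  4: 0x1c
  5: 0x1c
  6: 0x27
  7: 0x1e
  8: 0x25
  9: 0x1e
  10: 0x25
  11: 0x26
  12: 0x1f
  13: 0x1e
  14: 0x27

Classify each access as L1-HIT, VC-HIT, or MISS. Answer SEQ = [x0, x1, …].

SEQ = [MISS, L1-HIT, L1-HIT, L1-HIT, L1-HIT, L1-HIT, MISS, VC-HIT, VC-HIT, VC-HIT, VC-HIT, L1-HIT, VC-HIT, L1-HIT, VC-HIT]

#0 0x1c→b7/s1 MISS; vc=[]
#1 0x1c→b7/s1 L1-HIT; vc=[]
#2 0x1e→b7/s1 L1-HIT; vc=[]
#3 0x1d→b7/s1 L1-HIT; vc=[]
#4 0x1c→b7/s1 L1-HIT; vc=[]
#5 0x1c→b7/s1 L1-HIT; vc=[]
#6 0x27→b9/s1 MISS; vc=[7]
#7 0x1e→b7/s1 VC-HIT; vc=[9]
#8 0x25→b9/s1 VC-HIT; vc=[7]
#9 0x1e→b7/s1 VC-HIT; vc=[9]
#10 0x25→b9/s1 VC-HIT; vc=[7]
#11 0x26→b9/s1 L1-HIT; vc=[7]
#12 0x1f→b7/s1 VC-HIT; vc=[9]
#13 0x1e→b7/s1 L1-HIT; vc=[9]
#14 0x27→b9/s1 VC-HIT; vc=[7]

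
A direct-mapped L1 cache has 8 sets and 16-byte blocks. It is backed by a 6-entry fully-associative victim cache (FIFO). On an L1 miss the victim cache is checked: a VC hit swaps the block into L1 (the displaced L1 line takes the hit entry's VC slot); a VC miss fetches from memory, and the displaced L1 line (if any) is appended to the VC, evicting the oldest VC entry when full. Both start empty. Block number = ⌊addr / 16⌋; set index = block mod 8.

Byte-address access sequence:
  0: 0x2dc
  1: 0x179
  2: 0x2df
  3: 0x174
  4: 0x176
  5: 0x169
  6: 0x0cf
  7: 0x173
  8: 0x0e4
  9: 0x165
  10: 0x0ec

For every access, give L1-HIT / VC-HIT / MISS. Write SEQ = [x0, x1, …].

SEQ = [MISS, MISS, L1-HIT, L1-HIT, L1-HIT, MISS, MISS, L1-HIT, MISS, VC-HIT, VC-HIT]

0: 0x2dc (blk 45, set 5) → MISS  vc=[]
1: 0x179 (blk 23, set 7) → MISS  vc=[]
2: 0x2df (blk 45, set 5) → L1-HIT  vc=[]
3: 0x174 (blk 23, set 7) → L1-HIT  vc=[]
4: 0x176 (blk 23, set 7) → L1-HIT  vc=[]
5: 0x169 (blk 22, set 6) → MISS  vc=[]
6: 0xcf (blk 12, set 4) → MISS  vc=[]
7: 0x173 (blk 23, set 7) → L1-HIT  vc=[]
8: 0xe4 (blk 14, set 6) → MISS  vc=[22]
9: 0x165 (blk 22, set 6) → VC-HIT  vc=[14]
10: 0xec (blk 14, set 6) → VC-HIT  vc=[22]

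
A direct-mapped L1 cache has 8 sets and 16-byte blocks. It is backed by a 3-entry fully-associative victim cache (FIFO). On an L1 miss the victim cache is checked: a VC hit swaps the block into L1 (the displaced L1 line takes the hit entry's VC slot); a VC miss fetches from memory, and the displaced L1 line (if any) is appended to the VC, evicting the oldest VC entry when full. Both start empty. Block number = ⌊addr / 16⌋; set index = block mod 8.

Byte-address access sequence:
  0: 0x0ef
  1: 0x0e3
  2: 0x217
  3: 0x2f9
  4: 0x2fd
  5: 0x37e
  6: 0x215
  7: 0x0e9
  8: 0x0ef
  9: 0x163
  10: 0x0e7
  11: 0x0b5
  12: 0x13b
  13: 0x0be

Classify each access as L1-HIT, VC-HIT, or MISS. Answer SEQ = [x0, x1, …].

  [0] addr=0xef blk=14 s=6: MISS | VC []
  [1] addr=0xe3 blk=14 s=6: L1-HIT | VC []
  [2] addr=0x217 blk=33 s=1: MISS | VC []
  [3] addr=0x2f9 blk=47 s=7: MISS | VC []
  [4] addr=0x2fd blk=47 s=7: L1-HIT | VC []
  [5] addr=0x37e blk=55 s=7: MISS | VC [47]
  [6] addr=0x215 blk=33 s=1: L1-HIT | VC [47]
  [7] addr=0xe9 blk=14 s=6: L1-HIT | VC [47]
  [8] addr=0xef blk=14 s=6: L1-HIT | VC [47]
  [9] addr=0x163 blk=22 s=6: MISS | VC [47, 14]
  [10] addr=0xe7 blk=14 s=6: VC-HIT | VC [47, 22]
  [11] addr=0xb5 blk=11 s=3: MISS | VC [47, 22]
  [12] addr=0x13b blk=19 s=3: MISS | VC [47, 22, 11]
  [13] addr=0xbe blk=11 s=3: VC-HIT | VC [47, 22, 19]

SEQ = [MISS, L1-HIT, MISS, MISS, L1-HIT, MISS, L1-HIT, L1-HIT, L1-HIT, MISS, VC-HIT, MISS, MISS, VC-HIT]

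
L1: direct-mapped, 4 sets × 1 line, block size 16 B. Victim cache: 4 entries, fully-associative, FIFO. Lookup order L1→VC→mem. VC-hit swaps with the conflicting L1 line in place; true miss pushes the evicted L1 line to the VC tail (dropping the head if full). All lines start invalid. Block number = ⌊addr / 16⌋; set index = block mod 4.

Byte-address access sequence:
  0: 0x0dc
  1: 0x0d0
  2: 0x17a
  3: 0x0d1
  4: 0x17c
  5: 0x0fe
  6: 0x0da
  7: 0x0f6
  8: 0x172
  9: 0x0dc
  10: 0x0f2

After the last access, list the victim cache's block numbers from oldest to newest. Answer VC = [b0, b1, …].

0: 0xdc (blk 13, set 1) → MISS  vc=[]
1: 0xd0 (blk 13, set 1) → L1-HIT  vc=[]
2: 0x17a (blk 23, set 3) → MISS  vc=[]
3: 0xd1 (blk 13, set 1) → L1-HIT  vc=[]
4: 0x17c (blk 23, set 3) → L1-HIT  vc=[]
5: 0xfe (blk 15, set 3) → MISS  vc=[23]
6: 0xda (blk 13, set 1) → L1-HIT  vc=[23]
7: 0xf6 (blk 15, set 3) → L1-HIT  vc=[23]
8: 0x172 (blk 23, set 3) → VC-HIT  vc=[15]
9: 0xdc (blk 13, set 1) → L1-HIT  vc=[15]
10: 0xf2 (blk 15, set 3) → VC-HIT  vc=[23]

VC = [23]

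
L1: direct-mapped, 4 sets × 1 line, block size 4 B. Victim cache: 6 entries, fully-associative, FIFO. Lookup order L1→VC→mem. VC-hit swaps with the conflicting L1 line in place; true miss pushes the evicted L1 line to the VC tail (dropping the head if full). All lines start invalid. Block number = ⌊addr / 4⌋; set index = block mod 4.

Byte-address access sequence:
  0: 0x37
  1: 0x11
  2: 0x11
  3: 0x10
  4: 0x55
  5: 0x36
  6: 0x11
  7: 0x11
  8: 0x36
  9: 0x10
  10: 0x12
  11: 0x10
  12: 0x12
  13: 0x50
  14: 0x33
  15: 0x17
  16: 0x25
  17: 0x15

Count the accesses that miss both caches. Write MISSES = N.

#0 0x37→b13/s1 MISS; vc=[]
#1 0x11→b4/s0 MISS; vc=[]
#2 0x11→b4/s0 L1-HIT; vc=[]
#3 0x10→b4/s0 L1-HIT; vc=[]
#4 0x55→b21/s1 MISS; vc=[13]
#5 0x36→b13/s1 VC-HIT; vc=[21]
#6 0x11→b4/s0 L1-HIT; vc=[21]
#7 0x11→b4/s0 L1-HIT; vc=[21]
#8 0x36→b13/s1 L1-HIT; vc=[21]
#9 0x10→b4/s0 L1-HIT; vc=[21]
#10 0x12→b4/s0 L1-HIT; vc=[21]
#11 0x10→b4/s0 L1-HIT; vc=[21]
#12 0x12→b4/s0 L1-HIT; vc=[21]
#13 0x50→b20/s0 MISS; vc=[21,4]
#14 0x33→b12/s0 MISS; vc=[21,4,20]
#15 0x17→b5/s1 MISS; vc=[21,4,20,13]
#16 0x25→b9/s1 MISS; vc=[21,4,20,13,5]
#17 0x15→b5/s1 VC-HIT; vc=[21,4,20,13,9]

MISSES = 7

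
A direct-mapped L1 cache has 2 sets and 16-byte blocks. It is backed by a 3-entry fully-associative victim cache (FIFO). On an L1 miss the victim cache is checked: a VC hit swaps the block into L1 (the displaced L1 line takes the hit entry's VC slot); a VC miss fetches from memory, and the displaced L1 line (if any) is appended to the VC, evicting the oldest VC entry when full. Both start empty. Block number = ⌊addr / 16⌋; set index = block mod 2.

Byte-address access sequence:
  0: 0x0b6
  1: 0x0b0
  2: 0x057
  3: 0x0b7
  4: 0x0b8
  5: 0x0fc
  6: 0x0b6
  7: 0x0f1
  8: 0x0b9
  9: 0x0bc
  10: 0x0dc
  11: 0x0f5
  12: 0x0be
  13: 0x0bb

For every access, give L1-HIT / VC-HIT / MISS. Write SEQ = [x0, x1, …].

  [0] addr=0xb6 blk=11 s=1: MISS | VC []
  [1] addr=0xb0 blk=11 s=1: L1-HIT | VC []
  [2] addr=0x57 blk=5 s=1: MISS | VC [11]
  [3] addr=0xb7 blk=11 s=1: VC-HIT | VC [5]
  [4] addr=0xb8 blk=11 s=1: L1-HIT | VC [5]
  [5] addr=0xfc blk=15 s=1: MISS | VC [5, 11]
  [6] addr=0xb6 blk=11 s=1: VC-HIT | VC [5, 15]
  [7] addr=0xf1 blk=15 s=1: VC-HIT | VC [5, 11]
  [8] addr=0xb9 blk=11 s=1: VC-HIT | VC [5, 15]
  [9] addr=0xbc blk=11 s=1: L1-HIT | VC [5, 15]
  [10] addr=0xdc blk=13 s=1: MISS | VC [5, 15, 11]
  [11] addr=0xf5 blk=15 s=1: VC-HIT | VC [5, 13, 11]
  [12] addr=0xbe blk=11 s=1: VC-HIT | VC [5, 13, 15]
  [13] addr=0xbb blk=11 s=1: L1-HIT | VC [5, 13, 15]

SEQ = [MISS, L1-HIT, MISS, VC-HIT, L1-HIT, MISS, VC-HIT, VC-HIT, VC-HIT, L1-HIT, MISS, VC-HIT, VC-HIT, L1-HIT]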